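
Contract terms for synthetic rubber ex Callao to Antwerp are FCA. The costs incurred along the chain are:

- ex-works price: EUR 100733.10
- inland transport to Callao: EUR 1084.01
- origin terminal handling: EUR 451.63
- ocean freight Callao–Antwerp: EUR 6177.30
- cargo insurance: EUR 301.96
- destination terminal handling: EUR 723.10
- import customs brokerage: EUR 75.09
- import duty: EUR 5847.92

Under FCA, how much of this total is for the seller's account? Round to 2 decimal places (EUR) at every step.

Seller's account: EUR 101817.11

FCA: the seller delivers export-cleared goods to the carrier; the buyer bears costs from that point.
Seller's account: goods 100733.10 + inland to port 1084.01 = 101817.11
Buyer's account: origin terminal 451.63 + freight 6177.30 + insurance 301.96 + destination terminal 723.10 + brokerage 75.09 + duty 5847.92 = 13577.00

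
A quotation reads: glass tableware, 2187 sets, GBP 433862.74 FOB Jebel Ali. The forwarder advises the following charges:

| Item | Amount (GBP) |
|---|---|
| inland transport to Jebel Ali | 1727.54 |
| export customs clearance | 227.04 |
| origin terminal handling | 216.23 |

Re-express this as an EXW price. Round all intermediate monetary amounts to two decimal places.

EXW price: GBP 431691.93

From FOB to EXW, the seller no longer bears: inland to port, export clearance, origin terminal.
EXW price = 433862.74 − 1727.54 − 227.04 − 216.23 = 431691.93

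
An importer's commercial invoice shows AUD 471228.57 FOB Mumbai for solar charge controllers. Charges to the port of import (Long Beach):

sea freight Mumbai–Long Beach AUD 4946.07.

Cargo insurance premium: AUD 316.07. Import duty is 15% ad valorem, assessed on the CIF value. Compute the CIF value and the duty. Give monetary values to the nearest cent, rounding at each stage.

CIF value: AUD 476490.71; import duty: AUD 71473.61

CIF = FOB price + freight + insurance
CIF = 471228.57 + 4946.07 + 316.07 = 476490.71
Import duty = 476490.71 × 15% = 71473.61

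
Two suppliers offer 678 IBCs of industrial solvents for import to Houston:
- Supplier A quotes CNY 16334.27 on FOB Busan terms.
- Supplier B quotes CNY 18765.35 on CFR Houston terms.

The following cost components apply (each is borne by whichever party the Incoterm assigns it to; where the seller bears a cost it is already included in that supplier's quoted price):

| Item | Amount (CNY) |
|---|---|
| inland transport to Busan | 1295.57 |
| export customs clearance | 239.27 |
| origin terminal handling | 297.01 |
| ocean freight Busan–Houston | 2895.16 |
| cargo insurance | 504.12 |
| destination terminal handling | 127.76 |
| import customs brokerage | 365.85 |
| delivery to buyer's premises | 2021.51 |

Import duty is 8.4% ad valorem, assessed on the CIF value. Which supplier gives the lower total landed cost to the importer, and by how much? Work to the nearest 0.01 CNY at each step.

Supplier B is cheaper by CNY 503.06

Supplier A (FOB):
CIF value = FOB price + freight + insurance = 16334.27 + 2895.16 + 504.12 = 19733.55
Import duty = 19733.55 × 8.4% = 1657.62
Buyer bears (A): 2895.16 + 504.12 + 127.76 + 365.85 + 2021.51 = 5914.40
Landed cost (A) = invoice 16334.27 + 5914.40 + duty 1657.62 = 23906.29
Supplier B (CFR):
CIF value = CFR price + insurance = 18765.35 + 504.12 = 19269.47
Import duty = 19269.47 × 8.4% = 1618.64
Buyer bears (B): 504.12 + 127.76 + 365.85 + 2021.51 = 3019.24
Landed cost (B) = invoice 18765.35 + 3019.24 + duty 1618.64 = 23403.23
Difference = |23906.29 − 23403.23| = 503.06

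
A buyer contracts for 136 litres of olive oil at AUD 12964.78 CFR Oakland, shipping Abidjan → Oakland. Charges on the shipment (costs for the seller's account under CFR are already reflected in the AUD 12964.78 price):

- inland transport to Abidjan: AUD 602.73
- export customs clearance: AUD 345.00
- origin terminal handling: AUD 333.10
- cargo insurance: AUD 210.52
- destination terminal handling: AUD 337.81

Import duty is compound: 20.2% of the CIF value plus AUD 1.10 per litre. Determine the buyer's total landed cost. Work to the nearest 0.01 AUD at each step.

Total landed cost: AUD 16324.12

CFR: the seller pays costs through ocean freight to the destination port, but not insurance.
Already in the invoice (seller's account under CFR): inland to port, export clearance, origin terminal — exclude.
CIF value = CFR price + insurance = 12964.78 + 210.52 = 13175.30
Ad valorem component: 13175.30 × 20.2% = 2661.41
Specific component: 136 × 1.10 = 149.60
Import duty = 2661.41 + 149.60 = 2811.01
Buyer bears: insurance 210.52 + destination terminal 337.81 + duty 2811.01 = 3359.34
Landed cost = invoice 12964.78 + 3359.34 = 16324.12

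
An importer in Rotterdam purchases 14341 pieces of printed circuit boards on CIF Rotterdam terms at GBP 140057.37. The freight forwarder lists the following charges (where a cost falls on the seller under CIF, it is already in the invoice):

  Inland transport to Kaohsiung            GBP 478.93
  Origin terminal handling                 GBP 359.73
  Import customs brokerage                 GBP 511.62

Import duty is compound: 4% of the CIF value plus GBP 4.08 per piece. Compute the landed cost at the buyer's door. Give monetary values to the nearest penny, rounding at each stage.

CIF: the seller pays costs through ocean freight and marine insurance to the destination port.
Already in the invoice (seller's account under CIF): inland to port, origin terminal — exclude.
The CIF price already equals the CIF value: 140057.37
Ad valorem component: 140057.37 × 4% = 5602.29
Specific component: 14341 × 4.08 = 58511.28
Import duty = 5602.29 + 58511.28 = 64113.57
Buyer bears: brokerage 511.62 + duty 64113.57 = 64625.19
Landed cost = invoice 140057.37 + 64625.19 = 204682.56

Total landed cost: GBP 204682.56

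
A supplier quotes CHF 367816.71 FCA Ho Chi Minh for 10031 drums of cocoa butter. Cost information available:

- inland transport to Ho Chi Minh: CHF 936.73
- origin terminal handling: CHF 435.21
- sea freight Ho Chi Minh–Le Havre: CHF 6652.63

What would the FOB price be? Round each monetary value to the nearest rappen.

FOB price: CHF 368251.92

Not relevant to the conversion: inland to port — on the seller under both FCA and FOB; already in the FCA price and stays in the FOB price. freight — on the buyer under both terms; not part of either seller's price.
From FCA to FOB, the seller additionally bears: origin terminal.
FOB price = 367816.71 + 435.21 = 368251.92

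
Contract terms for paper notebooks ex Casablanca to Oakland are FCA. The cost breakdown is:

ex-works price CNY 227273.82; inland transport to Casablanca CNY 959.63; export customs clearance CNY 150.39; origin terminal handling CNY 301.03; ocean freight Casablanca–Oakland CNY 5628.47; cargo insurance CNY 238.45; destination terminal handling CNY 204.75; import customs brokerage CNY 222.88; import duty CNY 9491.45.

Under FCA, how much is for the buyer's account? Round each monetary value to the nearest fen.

Buyer's account: CNY 16087.03

FCA: the seller delivers export-cleared goods to the carrier; the buyer bears costs from that point.
Seller's account: goods 227273.82 + inland to port 959.63 + export clearance 150.39 = 228383.84
Buyer's account: origin terminal 301.03 + freight 5628.47 + insurance 238.45 + destination terminal 204.75 + brokerage 222.88 + duty 9491.45 = 16087.03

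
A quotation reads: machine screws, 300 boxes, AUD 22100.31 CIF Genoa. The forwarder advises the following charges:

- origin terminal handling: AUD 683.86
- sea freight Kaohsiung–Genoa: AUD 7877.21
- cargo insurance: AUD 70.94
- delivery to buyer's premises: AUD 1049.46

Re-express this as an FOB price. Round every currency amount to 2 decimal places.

FOB price: AUD 14152.16

Not relevant to the conversion: origin terminal — on the seller under both CIF and FOB; already in the CIF price and stays in the FOB price. delivery — on the buyer under both terms; not part of either seller's price.
From CIF to FOB, the seller no longer bears: freight, insurance.
FOB price = 22100.31 − 7877.21 − 70.94 = 14152.16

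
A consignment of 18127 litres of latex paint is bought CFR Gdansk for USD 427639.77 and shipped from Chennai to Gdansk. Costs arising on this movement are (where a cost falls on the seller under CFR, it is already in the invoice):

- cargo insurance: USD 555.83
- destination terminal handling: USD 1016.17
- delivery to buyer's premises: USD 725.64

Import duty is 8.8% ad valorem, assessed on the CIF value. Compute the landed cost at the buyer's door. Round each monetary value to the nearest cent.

CFR: the seller pays costs through ocean freight to the destination port, but not insurance.
CIF value = CFR price + insurance = 427639.77 + 555.83 = 428195.60
Import duty = 428195.60 × 8.8% = 37681.21
Buyer bears: insurance 555.83 + destination terminal 1016.17 + delivery 725.64 + duty 37681.21 = 39978.85
Landed cost = invoice 427639.77 + 39978.85 = 467618.62

Total landed cost: USD 467618.62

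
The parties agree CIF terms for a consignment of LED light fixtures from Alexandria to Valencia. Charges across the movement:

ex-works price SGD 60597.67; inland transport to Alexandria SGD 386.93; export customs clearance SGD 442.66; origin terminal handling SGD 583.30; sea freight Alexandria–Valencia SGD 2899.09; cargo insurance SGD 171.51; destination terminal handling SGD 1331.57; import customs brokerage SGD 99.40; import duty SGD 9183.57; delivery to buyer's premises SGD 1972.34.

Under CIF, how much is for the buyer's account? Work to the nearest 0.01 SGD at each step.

CIF: the seller pays costs through ocean freight and marine insurance to the destination port.
Seller's account: goods 60597.67 + inland to port 386.93 + export clearance 442.66 + origin terminal 583.30 + freight 2899.09 + insurance 171.51 = 65081.16
Buyer's account: destination terminal 1331.57 + brokerage 99.40 + duty 9183.57 + delivery 1972.34 = 12586.88

Buyer's account: SGD 12586.88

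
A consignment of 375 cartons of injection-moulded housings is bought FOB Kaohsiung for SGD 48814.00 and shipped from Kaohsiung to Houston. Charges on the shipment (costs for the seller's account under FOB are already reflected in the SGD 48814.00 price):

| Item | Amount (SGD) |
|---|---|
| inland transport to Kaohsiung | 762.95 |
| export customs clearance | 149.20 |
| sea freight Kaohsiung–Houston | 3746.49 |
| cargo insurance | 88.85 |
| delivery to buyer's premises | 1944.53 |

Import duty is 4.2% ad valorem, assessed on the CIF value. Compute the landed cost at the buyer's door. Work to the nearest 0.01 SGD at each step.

FOB: the seller bears costs until goods are on board at the origin port; the buyer bears freight, insurance and all costs thereafter.
Already in the invoice (seller's account under FOB): inland to port, export clearance — exclude.
CIF value = FOB price + freight + insurance = 48814.00 + 3746.49 + 88.85 = 52649.34
Import duty = 52649.34 × 4.2% = 2211.27
Buyer bears: freight 3746.49 + insurance 88.85 + delivery 1944.53 + duty 2211.27 = 7991.14
Landed cost = invoice 48814.00 + 7991.14 = 56805.14

Total landed cost: SGD 56805.14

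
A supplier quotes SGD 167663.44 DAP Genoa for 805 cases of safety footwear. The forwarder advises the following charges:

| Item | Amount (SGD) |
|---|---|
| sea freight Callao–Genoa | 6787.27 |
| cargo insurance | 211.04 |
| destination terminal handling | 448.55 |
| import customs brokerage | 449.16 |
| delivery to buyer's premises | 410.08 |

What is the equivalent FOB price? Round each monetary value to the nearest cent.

FOB price: SGD 159806.50

Not relevant to the conversion: brokerage — on the buyer under both terms; not part of either seller's price.
From DAP to FOB, the seller no longer bears: freight, insurance, destination terminal, delivery.
FOB price = 167663.44 − 6787.27 − 211.04 − 448.55 − 410.08 = 159806.50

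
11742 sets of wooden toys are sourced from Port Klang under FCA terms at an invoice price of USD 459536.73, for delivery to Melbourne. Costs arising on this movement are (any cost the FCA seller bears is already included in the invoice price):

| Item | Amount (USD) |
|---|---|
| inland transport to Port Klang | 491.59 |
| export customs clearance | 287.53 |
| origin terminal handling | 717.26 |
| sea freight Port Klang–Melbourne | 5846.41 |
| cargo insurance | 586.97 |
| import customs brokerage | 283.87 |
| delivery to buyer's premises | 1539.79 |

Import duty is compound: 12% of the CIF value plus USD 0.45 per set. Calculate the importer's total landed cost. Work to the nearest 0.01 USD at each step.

FCA: the seller delivers export-cleared goods to the carrier; the buyer bears costs from that point.
Already in the invoice (seller's account under FCA): inland to port, export clearance — exclude.
CIF value = FCA price + origin terminal + freight + insurance = 459536.73 + 717.26 + 5846.41 + 586.97 = 466687.37
Ad valorem component: 466687.37 × 12% = 56002.48
Specific component: 11742 × 0.45 = 5283.90
Import duty = 56002.48 + 5283.90 = 61286.38
Buyer bears: origin terminal 717.26 + freight 5846.41 + insurance 586.97 + brokerage 283.87 + delivery 1539.79 + duty 61286.38 = 70260.68
Landed cost = invoice 459536.73 + 70260.68 = 529797.41

Total landed cost: USD 529797.41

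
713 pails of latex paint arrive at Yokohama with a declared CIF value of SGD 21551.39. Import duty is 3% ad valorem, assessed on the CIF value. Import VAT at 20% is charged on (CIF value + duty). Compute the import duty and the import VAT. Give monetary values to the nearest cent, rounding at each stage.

Import duty = 21551.39 × 3% = 646.54
VAT base = CIF + duty = 21551.39 + 646.54 = 22197.93
Import VAT = 22197.93 × 20% = 4439.59

Import duty: SGD 646.54; import VAT: SGD 4439.59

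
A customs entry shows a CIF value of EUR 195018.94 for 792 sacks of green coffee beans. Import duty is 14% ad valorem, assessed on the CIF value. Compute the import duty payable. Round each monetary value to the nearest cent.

Import duty = 195018.94 × 14% = 27302.65

Import duty: EUR 27302.65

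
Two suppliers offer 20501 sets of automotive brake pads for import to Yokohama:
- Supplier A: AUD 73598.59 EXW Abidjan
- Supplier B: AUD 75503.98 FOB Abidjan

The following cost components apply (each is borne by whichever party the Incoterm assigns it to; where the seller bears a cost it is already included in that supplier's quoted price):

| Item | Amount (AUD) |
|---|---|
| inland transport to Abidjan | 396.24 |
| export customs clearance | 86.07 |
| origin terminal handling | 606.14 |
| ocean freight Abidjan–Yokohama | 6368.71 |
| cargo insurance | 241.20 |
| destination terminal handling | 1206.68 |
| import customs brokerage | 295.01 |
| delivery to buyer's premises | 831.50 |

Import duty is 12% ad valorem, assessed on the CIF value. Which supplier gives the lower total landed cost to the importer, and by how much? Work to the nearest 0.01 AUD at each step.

Supplier A is cheaper by AUD 914.98

Supplier A (EXW):
CIF value = EXW price + inland to port + export clearance + origin terminal + freight + insurance = 73598.59 + 396.24 + 86.07 + 606.14 + 6368.71 + 241.20 = 81296.95
Import duty = 81296.95 × 12% = 9755.63
Buyer bears (A): 396.24 + 86.07 + 606.14 + 6368.71 + 241.20 + 1206.68 + 295.01 + 831.50 = 10031.55
Landed cost (A) = invoice 73598.59 + 10031.55 + duty 9755.63 = 93385.77
Supplier B (FOB):
CIF value = FOB price + freight + insurance = 75503.98 + 6368.71 + 241.20 = 82113.89
Import duty = 82113.89 × 12% = 9853.67
Buyer bears (B): 6368.71 + 241.20 + 1206.68 + 295.01 + 831.50 = 8943.10
Landed cost (B) = invoice 75503.98 + 8943.10 + duty 9853.67 = 94300.75
Difference = |93385.77 − 94300.75| = 914.98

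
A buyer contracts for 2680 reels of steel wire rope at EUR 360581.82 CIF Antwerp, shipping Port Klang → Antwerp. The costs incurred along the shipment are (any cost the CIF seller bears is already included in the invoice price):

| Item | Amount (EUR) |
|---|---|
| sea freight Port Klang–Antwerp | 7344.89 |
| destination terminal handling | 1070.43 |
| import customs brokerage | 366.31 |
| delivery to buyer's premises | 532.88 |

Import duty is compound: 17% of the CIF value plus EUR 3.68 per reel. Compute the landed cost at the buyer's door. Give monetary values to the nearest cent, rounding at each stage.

CIF: the seller pays costs through ocean freight and marine insurance to the destination port.
Already in the invoice (seller's account under CIF): freight — exclude.
The CIF price already equals the CIF value: 360581.82
Ad valorem component: 360581.82 × 17% = 61298.91
Specific component: 2680 × 3.68 = 9862.40
Import duty = 61298.91 + 9862.40 = 71161.31
Buyer bears: destination terminal 1070.43 + brokerage 366.31 + delivery 532.88 + duty 71161.31 = 73130.93
Landed cost = invoice 360581.82 + 73130.93 = 433712.75

Total landed cost: EUR 433712.75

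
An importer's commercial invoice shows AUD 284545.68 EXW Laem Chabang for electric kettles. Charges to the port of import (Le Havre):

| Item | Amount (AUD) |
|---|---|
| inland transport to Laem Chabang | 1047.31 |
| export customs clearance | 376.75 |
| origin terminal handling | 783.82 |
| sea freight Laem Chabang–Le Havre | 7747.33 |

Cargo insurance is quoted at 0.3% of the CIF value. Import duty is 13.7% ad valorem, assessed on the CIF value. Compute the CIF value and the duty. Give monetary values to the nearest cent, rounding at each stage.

CIF value: AUD 295387.05; import duty: AUD 40468.03

Let C be the CIF value. C = EXW price + pre-shipment costs + freight + 0.3% × C
C − 0.3% × C = 284545.68 + 1047.31 + 376.75 + 783.82 + 7747.33
0.997 × C = 294500.89
C = 294500.89 / 0.997 = 295387.05
Insurance premium = 0.3% × 295387.05 = 886.16
Import duty = 295387.05 × 13.7% = 40468.03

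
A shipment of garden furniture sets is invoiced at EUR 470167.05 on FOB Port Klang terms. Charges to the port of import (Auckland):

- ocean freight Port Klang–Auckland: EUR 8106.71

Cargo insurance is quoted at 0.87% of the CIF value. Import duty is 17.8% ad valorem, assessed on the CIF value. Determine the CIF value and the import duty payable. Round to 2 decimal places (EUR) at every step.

Let C be the CIF value. C = FOB price + freight + 0.87% × C
C − 0.87% × C = 470167.05 + 8106.71
0.9913 × C = 478273.76
C = 478273.76 / 0.9913 = 482471.26
Insurance premium = 0.87% × 482471.26 = 4197.50
Import duty = 482471.26 × 17.8% = 85879.88

CIF value: EUR 482471.26; import duty: EUR 85879.88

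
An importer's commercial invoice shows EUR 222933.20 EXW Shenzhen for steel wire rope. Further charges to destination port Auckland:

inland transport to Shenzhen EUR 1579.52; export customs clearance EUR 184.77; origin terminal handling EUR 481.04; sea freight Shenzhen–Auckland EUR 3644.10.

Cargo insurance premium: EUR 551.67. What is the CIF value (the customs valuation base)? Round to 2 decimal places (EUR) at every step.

CIF = EXW price + pre-shipment costs + freight + insurance
CIF = 222933.20 + 1579.52 + 184.77 + 481.04 + 3644.10 + 551.67 = 229374.30

CIF value: EUR 229374.30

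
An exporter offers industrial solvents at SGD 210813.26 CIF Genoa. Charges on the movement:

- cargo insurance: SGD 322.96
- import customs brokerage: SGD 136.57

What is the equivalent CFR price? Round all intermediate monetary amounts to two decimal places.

Not relevant to the conversion: brokerage — on the buyer under both terms; not part of either seller's price.
From CIF to CFR, the seller no longer bears: insurance.
CFR price = 210813.26 − 322.96 = 210490.30

CFR price: SGD 210490.30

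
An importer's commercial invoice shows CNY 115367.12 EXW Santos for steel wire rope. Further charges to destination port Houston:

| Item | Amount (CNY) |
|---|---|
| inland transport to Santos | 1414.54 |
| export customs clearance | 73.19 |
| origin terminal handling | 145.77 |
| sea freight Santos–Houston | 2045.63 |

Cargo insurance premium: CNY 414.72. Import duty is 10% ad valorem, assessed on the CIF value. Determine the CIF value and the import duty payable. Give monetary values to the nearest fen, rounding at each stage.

CIF = EXW price + pre-shipment costs + freight + insurance
CIF = 115367.12 + 1414.54 + 73.19 + 145.77 + 2045.63 + 414.72 = 119460.97
Import duty = 119460.97 × 10% = 11946.10

CIF value: CNY 119460.97; import duty: CNY 11946.10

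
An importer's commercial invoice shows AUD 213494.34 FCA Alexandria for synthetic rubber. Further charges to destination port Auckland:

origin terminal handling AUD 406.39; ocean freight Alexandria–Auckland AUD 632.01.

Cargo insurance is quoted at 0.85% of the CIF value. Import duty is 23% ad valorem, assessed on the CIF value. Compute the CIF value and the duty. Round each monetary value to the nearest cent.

CIF value: AUD 216371.90; import duty: AUD 49765.54

Let C be the CIF value. C = FCA price + pre-shipment costs + freight + 0.85% × C
C − 0.85% × C = 213494.34 + 406.39 + 632.01
0.9915 × C = 214532.74
C = 214532.74 / 0.9915 = 216371.90
Insurance premium = 0.85% × 216371.90 = 1839.16
Import duty = 216371.90 × 23% = 49765.54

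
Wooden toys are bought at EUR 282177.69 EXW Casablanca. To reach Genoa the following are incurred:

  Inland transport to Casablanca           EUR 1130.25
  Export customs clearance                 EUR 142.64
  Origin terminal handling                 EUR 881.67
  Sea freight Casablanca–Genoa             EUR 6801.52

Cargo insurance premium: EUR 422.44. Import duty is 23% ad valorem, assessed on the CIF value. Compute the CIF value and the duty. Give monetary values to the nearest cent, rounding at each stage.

CIF value: EUR 291556.21; import duty: EUR 67057.93

CIF = EXW price + pre-shipment costs + freight + insurance
CIF = 282177.69 + 1130.25 + 142.64 + 881.67 + 6801.52 + 422.44 = 291556.21
Import duty = 291556.21 × 23% = 67057.93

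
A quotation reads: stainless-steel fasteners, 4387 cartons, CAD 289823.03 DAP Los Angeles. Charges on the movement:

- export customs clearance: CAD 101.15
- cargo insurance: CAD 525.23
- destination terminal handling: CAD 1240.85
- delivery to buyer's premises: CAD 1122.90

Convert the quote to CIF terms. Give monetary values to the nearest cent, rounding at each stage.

Not relevant to the conversion: insurance, export clearance — on the seller under both DAP and CIF; already in the DAP price and stays in the CIF price.
From DAP to CIF, the seller no longer bears: destination terminal, delivery.
CIF price = 289823.03 − 1240.85 − 1122.90 = 287459.28

CIF price: CAD 287459.28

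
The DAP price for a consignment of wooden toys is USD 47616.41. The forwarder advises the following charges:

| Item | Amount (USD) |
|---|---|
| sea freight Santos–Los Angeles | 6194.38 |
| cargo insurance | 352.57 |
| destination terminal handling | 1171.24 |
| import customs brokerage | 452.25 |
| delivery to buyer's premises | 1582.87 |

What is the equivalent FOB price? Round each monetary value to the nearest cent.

FOB price: USD 38315.35

Not relevant to the conversion: brokerage — on the buyer under both terms; not part of either seller's price.
From DAP to FOB, the seller no longer bears: freight, insurance, destination terminal, delivery.
FOB price = 47616.41 − 6194.38 − 352.57 − 1171.24 − 1582.87 = 38315.35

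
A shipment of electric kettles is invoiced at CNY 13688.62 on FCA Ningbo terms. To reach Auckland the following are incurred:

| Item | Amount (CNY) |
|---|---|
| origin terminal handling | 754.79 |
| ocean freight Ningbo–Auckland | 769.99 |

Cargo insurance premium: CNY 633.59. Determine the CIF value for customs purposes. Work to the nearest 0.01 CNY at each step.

CIF value: CNY 15846.99

CIF = FCA price + pre-shipment costs + freight + insurance
CIF = 13688.62 + 754.79 + 769.99 + 633.59 = 15846.99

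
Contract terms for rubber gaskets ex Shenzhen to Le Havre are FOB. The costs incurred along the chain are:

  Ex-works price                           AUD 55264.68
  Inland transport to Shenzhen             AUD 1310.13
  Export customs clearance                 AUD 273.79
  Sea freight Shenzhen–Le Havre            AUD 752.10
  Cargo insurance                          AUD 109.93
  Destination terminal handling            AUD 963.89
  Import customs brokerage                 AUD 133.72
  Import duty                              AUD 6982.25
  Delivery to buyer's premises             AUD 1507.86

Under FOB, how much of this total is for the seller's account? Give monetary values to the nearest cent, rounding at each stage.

Seller's account: AUD 56848.60

FOB: the seller bears costs until goods are on board at the origin port; the buyer bears freight, insurance and all costs thereafter.
Seller's account: goods 55264.68 + inland to port 1310.13 + export clearance 273.79 = 56848.60
Buyer's account: freight 752.10 + insurance 109.93 + destination terminal 963.89 + brokerage 133.72 + duty 6982.25 + delivery 1507.86 = 10449.75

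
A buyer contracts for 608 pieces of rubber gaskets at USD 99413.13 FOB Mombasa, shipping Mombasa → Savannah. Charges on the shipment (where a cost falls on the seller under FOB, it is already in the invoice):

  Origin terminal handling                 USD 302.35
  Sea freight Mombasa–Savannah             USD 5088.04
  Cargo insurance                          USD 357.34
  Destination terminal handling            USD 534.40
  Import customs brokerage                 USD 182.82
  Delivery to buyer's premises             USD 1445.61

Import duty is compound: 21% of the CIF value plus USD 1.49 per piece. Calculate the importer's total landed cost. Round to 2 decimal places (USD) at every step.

Total landed cost: USD 129947.55

FOB: the seller bears costs until goods are on board at the origin port; the buyer bears freight, insurance and all costs thereafter.
Already in the invoice (seller's account under FOB): origin terminal — exclude.
CIF value = FOB price + freight + insurance = 99413.13 + 5088.04 + 357.34 = 104858.51
Ad valorem component: 104858.51 × 21% = 22020.29
Specific component: 608 × 1.49 = 905.92
Import duty = 22020.29 + 905.92 = 22926.21
Buyer bears: freight 5088.04 + insurance 357.34 + destination terminal 534.40 + brokerage 182.82 + delivery 1445.61 + duty 22926.21 = 30534.42
Landed cost = invoice 99413.13 + 30534.42 = 129947.55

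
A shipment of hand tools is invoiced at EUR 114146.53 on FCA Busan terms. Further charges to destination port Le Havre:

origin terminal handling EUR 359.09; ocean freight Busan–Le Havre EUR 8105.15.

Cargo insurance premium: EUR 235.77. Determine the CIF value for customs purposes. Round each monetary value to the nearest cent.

CIF = FCA price + pre-shipment costs + freight + insurance
CIF = 114146.53 + 359.09 + 8105.15 + 235.77 = 122846.54

CIF value: EUR 122846.54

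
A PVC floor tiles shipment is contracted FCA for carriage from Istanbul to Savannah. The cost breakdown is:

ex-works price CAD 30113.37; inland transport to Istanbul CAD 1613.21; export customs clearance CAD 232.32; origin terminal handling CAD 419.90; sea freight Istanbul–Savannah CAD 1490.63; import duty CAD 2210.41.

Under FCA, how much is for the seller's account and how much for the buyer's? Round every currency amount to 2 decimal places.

Seller: CAD 31958.90; buyer: CAD 4120.94

FCA: the seller delivers export-cleared goods to the carrier; the buyer bears costs from that point.
Seller's account: goods 30113.37 + inland to port 1613.21 + export clearance 232.32 = 31958.90
Buyer's account: origin terminal 419.90 + freight 1490.63 + duty 2210.41 = 4120.94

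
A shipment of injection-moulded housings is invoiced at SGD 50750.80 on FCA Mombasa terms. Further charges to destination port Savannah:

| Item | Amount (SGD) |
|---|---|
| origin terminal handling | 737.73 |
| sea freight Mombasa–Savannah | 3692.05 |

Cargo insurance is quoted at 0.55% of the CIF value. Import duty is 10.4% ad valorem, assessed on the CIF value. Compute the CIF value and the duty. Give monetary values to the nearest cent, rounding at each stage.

Let C be the CIF value. C = FCA price + pre-shipment costs + freight + 0.55% × C
C − 0.55% × C = 50750.80 + 737.73 + 3692.05
0.9945 × C = 55180.58
C = 55180.58 / 0.9945 = 55485.75
Insurance premium = 0.55% × 55485.75 = 305.17
Import duty = 55485.75 × 10.4% = 5770.52

CIF value: SGD 55485.75; import duty: SGD 5770.52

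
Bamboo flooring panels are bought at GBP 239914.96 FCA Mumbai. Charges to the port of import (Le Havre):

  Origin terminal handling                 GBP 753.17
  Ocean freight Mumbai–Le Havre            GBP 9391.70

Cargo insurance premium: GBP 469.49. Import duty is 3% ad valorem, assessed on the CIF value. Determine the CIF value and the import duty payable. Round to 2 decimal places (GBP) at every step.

CIF = FCA price + pre-shipment costs + freight + insurance
CIF = 239914.96 + 753.17 + 9391.70 + 469.49 = 250529.32
Import duty = 250529.32 × 3% = 7515.88

CIF value: GBP 250529.32; import duty: GBP 7515.88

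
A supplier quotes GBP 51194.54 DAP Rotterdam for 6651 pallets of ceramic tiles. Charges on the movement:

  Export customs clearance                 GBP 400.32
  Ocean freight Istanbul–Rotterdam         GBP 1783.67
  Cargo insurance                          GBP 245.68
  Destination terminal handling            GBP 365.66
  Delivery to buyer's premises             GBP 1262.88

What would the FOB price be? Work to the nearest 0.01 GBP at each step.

FOB price: GBP 47536.65

Not relevant to the conversion: export clearance — on the seller under both DAP and FOB; already in the DAP price and stays in the FOB price.
From DAP to FOB, the seller no longer bears: freight, insurance, destination terminal, delivery.
FOB price = 51194.54 − 1783.67 − 245.68 − 365.66 − 1262.88 = 47536.65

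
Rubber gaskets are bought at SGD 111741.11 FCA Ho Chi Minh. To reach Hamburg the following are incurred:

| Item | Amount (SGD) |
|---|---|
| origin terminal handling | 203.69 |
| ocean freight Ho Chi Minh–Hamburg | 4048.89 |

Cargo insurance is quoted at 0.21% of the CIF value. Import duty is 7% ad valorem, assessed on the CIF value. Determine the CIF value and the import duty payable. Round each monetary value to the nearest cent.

CIF value: SGD 116237.79; import duty: SGD 8136.65

Let C be the CIF value. C = FCA price + pre-shipment costs + freight + 0.21% × C
C − 0.21% × C = 111741.11 + 203.69 + 4048.89
0.9979 × C = 115993.69
C = 115993.69 / 0.9979 = 116237.79
Insurance premium = 0.21% × 116237.79 = 244.10
Import duty = 116237.79 × 7% = 8136.65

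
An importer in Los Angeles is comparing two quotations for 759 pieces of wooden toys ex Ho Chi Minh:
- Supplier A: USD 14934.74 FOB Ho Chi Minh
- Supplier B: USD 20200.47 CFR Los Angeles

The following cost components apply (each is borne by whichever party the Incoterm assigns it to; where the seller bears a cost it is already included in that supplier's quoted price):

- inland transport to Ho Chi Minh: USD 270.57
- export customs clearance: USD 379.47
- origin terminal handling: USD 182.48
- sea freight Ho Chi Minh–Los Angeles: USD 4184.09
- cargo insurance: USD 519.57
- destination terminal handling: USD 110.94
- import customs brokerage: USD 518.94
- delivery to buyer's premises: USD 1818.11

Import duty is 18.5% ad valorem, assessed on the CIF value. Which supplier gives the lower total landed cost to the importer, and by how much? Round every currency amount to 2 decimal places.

Supplier A (FOB):
CIF value = FOB price + freight + insurance = 14934.74 + 4184.09 + 519.57 = 19638.40
Import duty = 19638.40 × 18.5% = 3633.10
Buyer bears (A): 4184.09 + 519.57 + 110.94 + 518.94 + 1818.11 = 7151.65
Landed cost (A) = invoice 14934.74 + 7151.65 + duty 3633.10 = 25719.49
Supplier B (CFR):
CIF value = CFR price + insurance = 20200.47 + 519.57 = 20720.04
Import duty = 20720.04 × 18.5% = 3833.21
Buyer bears (B): 519.57 + 110.94 + 518.94 + 1818.11 = 2967.56
Landed cost (B) = invoice 20200.47 + 2967.56 + duty 3833.21 = 27001.24
Difference = |25719.49 − 27001.24| = 1281.75

Supplier A is cheaper by USD 1281.75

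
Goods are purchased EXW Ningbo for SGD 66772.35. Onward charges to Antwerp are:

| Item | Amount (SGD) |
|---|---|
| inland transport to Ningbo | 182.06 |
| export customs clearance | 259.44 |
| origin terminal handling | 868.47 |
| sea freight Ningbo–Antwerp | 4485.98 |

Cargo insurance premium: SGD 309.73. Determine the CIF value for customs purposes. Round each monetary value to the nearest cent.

CIF value: SGD 72878.03

CIF = EXW price + pre-shipment costs + freight + insurance
CIF = 66772.35 + 182.06 + 259.44 + 868.47 + 4485.98 + 309.73 = 72878.03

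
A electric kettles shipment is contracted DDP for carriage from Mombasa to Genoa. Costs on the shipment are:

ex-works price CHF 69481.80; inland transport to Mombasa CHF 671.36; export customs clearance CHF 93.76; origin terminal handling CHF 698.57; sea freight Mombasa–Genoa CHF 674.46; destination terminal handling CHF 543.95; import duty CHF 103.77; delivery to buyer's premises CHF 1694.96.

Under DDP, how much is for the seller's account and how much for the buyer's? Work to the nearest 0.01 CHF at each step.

Seller: CHF 73962.63; buyer: CHF 0.00

DDP: the seller bears all costs including import duty.
Seller's account: goods 69481.80 + inland to port 671.36 + export clearance 93.76 + origin terminal 698.57 + freight 674.46 + destination terminal 543.95 + duty 103.77 + delivery 1694.96 = 73962.63
Buyer's account: 0.00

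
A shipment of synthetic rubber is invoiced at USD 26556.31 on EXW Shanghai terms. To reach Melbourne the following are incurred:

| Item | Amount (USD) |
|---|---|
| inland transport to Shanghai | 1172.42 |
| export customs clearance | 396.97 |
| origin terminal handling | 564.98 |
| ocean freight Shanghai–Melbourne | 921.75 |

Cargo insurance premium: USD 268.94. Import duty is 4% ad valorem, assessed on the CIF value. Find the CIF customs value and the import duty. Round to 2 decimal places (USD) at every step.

CIF = EXW price + pre-shipment costs + freight + insurance
CIF = 26556.31 + 1172.42 + 396.97 + 564.98 + 921.75 + 268.94 = 29881.37
Import duty = 29881.37 × 4% = 1195.25

CIF value: USD 29881.37; import duty: USD 1195.25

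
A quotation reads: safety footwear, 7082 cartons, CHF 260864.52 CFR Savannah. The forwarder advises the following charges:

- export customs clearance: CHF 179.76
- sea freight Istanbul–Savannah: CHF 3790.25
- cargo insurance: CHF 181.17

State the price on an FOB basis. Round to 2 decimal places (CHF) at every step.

Not relevant to the conversion: export clearance — on the seller under both CFR and FOB; already in the CFR price and stays in the FOB price. insurance — on the buyer under both terms; not part of either seller's price.
From CFR to FOB, the seller no longer bears: freight.
FOB price = 260864.52 − 3790.25 = 257074.27

FOB price: CHF 257074.27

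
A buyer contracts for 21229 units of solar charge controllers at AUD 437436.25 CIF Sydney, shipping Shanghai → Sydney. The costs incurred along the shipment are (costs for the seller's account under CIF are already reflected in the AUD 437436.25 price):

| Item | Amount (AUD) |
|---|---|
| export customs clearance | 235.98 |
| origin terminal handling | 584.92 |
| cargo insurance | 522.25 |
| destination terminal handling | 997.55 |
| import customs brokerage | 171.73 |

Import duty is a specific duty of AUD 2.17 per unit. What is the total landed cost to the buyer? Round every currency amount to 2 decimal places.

CIF: the seller pays costs through ocean freight and marine insurance to the destination port.
Already in the invoice (seller's account under CIF): export clearance, origin terminal, insurance — exclude.
The CIF price already equals the CIF value: 437436.25
Import duty = 21229 × 2.17 = 46066.93
Buyer bears: destination terminal 997.55 + brokerage 171.73 + duty 46066.93 = 47236.21
Landed cost = invoice 437436.25 + 47236.21 = 484672.46

Total landed cost: AUD 484672.46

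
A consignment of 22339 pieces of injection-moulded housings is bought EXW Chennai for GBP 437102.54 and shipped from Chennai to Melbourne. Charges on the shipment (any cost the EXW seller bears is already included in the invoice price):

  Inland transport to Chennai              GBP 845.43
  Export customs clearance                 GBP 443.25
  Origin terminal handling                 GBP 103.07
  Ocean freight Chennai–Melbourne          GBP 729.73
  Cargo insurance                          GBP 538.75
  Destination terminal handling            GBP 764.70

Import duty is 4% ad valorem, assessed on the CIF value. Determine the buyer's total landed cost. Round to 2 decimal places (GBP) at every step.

Total landed cost: GBP 458117.98

EXW: the seller makes goods available at their premises; the buyer bears all onward costs.
CIF value = EXW price + inland to port + export clearance + origin terminal + freight + insurance = 437102.54 + 845.43 + 443.25 + 103.07 + 729.73 + 538.75 = 439762.77
Import duty = 439762.77 × 4% = 17590.51
Buyer bears: inland to port 845.43 + export clearance 443.25 + origin terminal 103.07 + freight 729.73 + insurance 538.75 + destination terminal 764.70 + duty 17590.51 = 21015.44
Landed cost = invoice 437102.54 + 21015.44 = 458117.98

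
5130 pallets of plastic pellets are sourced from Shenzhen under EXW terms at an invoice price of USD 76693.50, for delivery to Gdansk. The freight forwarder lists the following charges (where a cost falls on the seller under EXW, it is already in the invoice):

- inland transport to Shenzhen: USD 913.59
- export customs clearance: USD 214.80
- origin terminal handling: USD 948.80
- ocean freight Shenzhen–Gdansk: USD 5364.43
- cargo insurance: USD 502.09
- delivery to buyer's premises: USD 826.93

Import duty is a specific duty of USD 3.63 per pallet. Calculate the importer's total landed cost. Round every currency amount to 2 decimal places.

Total landed cost: USD 104086.04

EXW: the seller makes goods available at their premises; the buyer bears all onward costs.
CIF value = EXW price + inland to port + export clearance + origin terminal + freight + insurance = 76693.50 + 913.59 + 214.80 + 948.80 + 5364.43 + 502.09 = 84637.21
Import duty = 5130 × 3.63 = 18621.90
Buyer bears: inland to port 913.59 + export clearance 214.80 + origin terminal 948.80 + freight 5364.43 + insurance 502.09 + delivery 826.93 + duty 18621.90 = 27392.54
Landed cost = invoice 76693.50 + 27392.54 = 104086.04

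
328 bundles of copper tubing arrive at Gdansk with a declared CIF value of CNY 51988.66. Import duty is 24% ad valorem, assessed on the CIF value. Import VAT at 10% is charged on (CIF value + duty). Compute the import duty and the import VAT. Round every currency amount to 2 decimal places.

Import duty = 51988.66 × 24% = 12477.28
VAT base = CIF + duty = 51988.66 + 12477.28 = 64465.94
Import VAT = 64465.94 × 10% = 6446.59

Import duty: CNY 12477.28; import VAT: CNY 6446.59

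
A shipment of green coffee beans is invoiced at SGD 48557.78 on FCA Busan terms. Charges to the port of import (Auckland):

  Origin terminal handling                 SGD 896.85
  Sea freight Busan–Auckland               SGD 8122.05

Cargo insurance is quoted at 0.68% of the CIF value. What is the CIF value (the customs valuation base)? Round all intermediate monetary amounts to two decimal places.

Let C be the CIF value. C = FCA price + pre-shipment costs + freight + 0.68% × C
C − 0.68% × C = 48557.78 + 896.85 + 8122.05
0.9932 × C = 57576.68
C = 57576.68 / 0.9932 = 57970.88
Insurance premium = 0.68% × 57970.88 = 394.20

CIF value: SGD 57970.88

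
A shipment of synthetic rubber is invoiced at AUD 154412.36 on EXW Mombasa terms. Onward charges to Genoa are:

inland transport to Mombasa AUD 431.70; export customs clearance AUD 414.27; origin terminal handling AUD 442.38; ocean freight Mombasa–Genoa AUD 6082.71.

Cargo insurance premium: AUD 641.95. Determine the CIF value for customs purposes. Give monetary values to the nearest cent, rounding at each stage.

CIF value: AUD 162425.37

CIF = EXW price + pre-shipment costs + freight + insurance
CIF = 154412.36 + 431.70 + 414.27 + 442.38 + 6082.71 + 641.95 = 162425.37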